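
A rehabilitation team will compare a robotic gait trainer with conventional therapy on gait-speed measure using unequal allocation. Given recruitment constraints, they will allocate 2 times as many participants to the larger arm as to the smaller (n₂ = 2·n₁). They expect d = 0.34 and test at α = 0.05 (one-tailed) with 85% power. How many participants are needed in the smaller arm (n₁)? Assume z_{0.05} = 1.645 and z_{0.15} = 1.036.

n₁ = 94

With allocation ratio k = n₂/n₁ = 2, Var(x̄₁−x̄₂) = σ²(1/n₁ + 1/(k·n₁)) = σ²·(k+1)/(k·n₁).
So n₁ = (1 + 1/k)·((z_{α} + z_β)/d)² = 1.500 × (2.681/0.34)².
n₁ = 1.500 × 62.18 = 93.3.
Round up: n₁ = 94, giving n₂ = 2 × 94 = 188.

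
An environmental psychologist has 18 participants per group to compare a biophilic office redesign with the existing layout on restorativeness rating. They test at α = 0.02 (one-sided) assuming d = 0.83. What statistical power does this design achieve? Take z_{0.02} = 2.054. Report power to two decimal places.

For two equal groups, power = Φ(d·√(n/2) − z_{α}).
d·√(n/2) = 0.83 × √(18/2) = 0.83 × 3.000 = 2.490.
z_β = 2.490 − 2.054 = 0.436.
Power = Φ(0.436) = 0.669.

power ≈ 0.67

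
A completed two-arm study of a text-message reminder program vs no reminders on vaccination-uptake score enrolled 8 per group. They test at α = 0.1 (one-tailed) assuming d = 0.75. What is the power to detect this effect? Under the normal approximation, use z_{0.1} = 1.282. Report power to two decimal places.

power ≈ 0.59

For two equal groups, power = Φ(d·√(n/2) − z_{α}).
d·√(n/2) = 0.75 × √(8/2) = 0.75 × 2.000 = 1.500.
z_β = 1.500 − 1.282 = 0.218.
Power = Φ(0.218) = 0.586.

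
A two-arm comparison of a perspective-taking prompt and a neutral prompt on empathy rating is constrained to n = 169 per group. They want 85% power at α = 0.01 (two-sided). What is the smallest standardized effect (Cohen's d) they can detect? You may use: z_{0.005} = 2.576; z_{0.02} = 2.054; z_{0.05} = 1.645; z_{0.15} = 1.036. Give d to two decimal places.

For two independent groups of n = 169 each: d_min = (z_{α/2} + z_β)·√(2/n).
z-sum = 2.576 + 1.036 = 3.612.
d_min = 3.612 × √(2/169) = 3.612 × 0.1088 = 0.393.

d_min ≈ 0.39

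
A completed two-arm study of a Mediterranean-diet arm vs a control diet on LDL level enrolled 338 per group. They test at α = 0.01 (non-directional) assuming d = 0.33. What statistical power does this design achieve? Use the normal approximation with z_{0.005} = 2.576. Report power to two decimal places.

power ≈ 0.96

For two equal groups, power = Φ(d·√(n/2) − z_{α/2}).
d·√(n/2) = 0.33 × √(338/2) = 0.33 × 13.000 = 4.290.
z_β = 4.290 − 2.576 = 1.714.
Power = Φ(1.714) = 0.957.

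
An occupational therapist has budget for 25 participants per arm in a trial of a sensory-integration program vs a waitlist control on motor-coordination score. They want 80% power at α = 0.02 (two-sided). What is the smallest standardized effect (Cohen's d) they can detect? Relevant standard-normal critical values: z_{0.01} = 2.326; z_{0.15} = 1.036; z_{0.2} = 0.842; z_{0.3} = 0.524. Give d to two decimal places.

For two independent groups of n = 25 each: d_min = (z_{α/2} + z_β)·√(2/n).
z-sum = 2.326 + 0.842 = 3.168.
d_min = 3.168 × √(2/25) = 3.168 × 0.2828 = 0.896.

d_min ≈ 0.90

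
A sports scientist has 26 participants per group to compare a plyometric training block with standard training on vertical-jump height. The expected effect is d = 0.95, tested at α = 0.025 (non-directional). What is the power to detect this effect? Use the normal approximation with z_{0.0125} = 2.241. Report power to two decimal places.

For two equal groups, power = Φ(d·√(n/2) − z_{α/2}).
d·√(n/2) = 0.95 × √(26/2) = 0.95 × 3.606 = 3.425.
z_β = 3.425 − 2.241 = 1.184.
Power = Φ(1.184) = 0.882.

power ≈ 0.88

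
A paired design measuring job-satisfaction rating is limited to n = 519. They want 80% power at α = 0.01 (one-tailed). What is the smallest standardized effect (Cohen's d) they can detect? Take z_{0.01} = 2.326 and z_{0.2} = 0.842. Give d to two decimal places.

d_min ≈ 0.14

For a single sample (or paired design) of n = 519: d_min = (z_{α} + z_β)/√n.
z-sum = 2.326 + 0.842 = 3.168.
d_min = 3.168 / √519 = 3.168 / 22.782 = 0.139.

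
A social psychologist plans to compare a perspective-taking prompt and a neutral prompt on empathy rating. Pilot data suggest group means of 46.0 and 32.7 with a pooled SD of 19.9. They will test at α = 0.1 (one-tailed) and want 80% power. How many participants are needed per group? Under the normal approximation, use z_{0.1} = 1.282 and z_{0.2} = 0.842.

n = 21 per group

Cohen's d = |M₁ − M₂| / SD_pooled = |46.0 − 32.7| / 19.9 = 13.3 / 19.9 = 0.668.
For two independent groups with equal n: n = 2·((z_{α} + z_β) / d)².
z_{α} + z_β = 1.282 + 0.842 = 2.124.
n = 2 × (2.124 / 0.668)² = 2 × 3.180² = 2 × 10.11 = 20.2.
Round up to the next whole participant.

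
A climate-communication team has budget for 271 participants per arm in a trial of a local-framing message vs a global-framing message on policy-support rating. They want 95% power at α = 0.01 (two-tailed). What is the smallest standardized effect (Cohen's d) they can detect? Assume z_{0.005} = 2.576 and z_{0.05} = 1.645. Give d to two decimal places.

d_min ≈ 0.36

For two independent groups of n = 271 each: d_min = (z_{α/2} + z_β)·√(2/n).
z-sum = 2.576 + 1.645 = 4.221.
d_min = 4.221 × √(2/271) = 4.221 × 0.0859 = 0.363.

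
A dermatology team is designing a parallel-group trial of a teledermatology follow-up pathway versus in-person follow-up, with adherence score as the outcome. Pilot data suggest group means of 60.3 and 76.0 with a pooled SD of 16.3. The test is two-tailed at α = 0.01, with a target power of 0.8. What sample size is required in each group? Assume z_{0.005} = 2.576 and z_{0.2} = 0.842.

n = 26 per group

Cohen's d = |M₁ − M₂| / SD_pooled = |60.3 − 76.0| / 16.3 = 15.7 / 16.3 = 0.963.
For two independent groups with equal n: n = 2·((z_{α/2} + z_β) / d)².
z_{α/2} + z_β = 2.576 + 0.842 = 3.418.
n = 2 × (3.418 / 0.963)² = 2 × 3.549² = 2 × 12.60 = 25.2.
Round up to the next whole participant.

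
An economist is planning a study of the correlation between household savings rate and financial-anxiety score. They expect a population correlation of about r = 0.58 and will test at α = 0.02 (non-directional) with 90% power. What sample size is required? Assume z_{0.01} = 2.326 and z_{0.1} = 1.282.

n = 33

Fisher's z: C = ½·ln((1+r)/(1−r)) = ½·ln(3.7619) = 0.6625.
n = ((z_{α/2} + z_β)/C)² + 3.
(2.326 + 1.282) / 0.6625 = 3.608 / 0.6625 = 5.446.
n = 5.446² + 3 = 29.66 + 3 = 32.7.
Round up.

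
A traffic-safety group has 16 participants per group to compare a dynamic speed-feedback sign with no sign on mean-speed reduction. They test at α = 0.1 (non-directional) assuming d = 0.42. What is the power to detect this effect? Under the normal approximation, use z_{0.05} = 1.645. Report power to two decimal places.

power ≈ 0.32

For two equal groups, power = Φ(d·√(n/2) − z_{α/2}).
d·√(n/2) = 0.42 × √(16/2) = 0.42 × 2.828 = 1.188.
z_β = 1.188 − 1.645 = -0.457.
Power = Φ(-0.457) = 0.324.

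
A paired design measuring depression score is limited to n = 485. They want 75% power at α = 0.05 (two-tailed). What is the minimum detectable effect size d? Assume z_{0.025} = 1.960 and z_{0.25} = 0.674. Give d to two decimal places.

For a single sample (or paired design) of n = 485: d_min = (z_{α/2} + z_β)/√n.
z-sum = 1.960 + 0.674 = 2.634.
d_min = 2.634 / √485 = 2.634 / 22.023 = 0.120.

d_min ≈ 0.12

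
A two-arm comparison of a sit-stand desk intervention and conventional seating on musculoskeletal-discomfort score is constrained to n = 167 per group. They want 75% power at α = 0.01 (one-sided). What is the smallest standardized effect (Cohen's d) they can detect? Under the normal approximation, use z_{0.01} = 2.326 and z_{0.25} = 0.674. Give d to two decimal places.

For two independent groups of n = 167 each: d_min = (z_{α} + z_β)·√(2/n).
z-sum = 2.326 + 0.674 = 3.000.
d_min = 3.000 × √(2/167) = 3.000 × 0.1094 = 0.328.

d_min ≈ 0.33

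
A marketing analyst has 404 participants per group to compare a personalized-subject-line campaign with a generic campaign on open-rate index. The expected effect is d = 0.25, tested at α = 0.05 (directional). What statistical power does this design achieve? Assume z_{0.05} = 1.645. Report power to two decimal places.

power ≈ 0.97

For two equal groups, power = Φ(d·√(n/2) − z_{α}).
d·√(n/2) = 0.25 × √(404/2) = 0.25 × 14.213 = 3.553.
z_β = 3.553 − 1.645 = 1.908.
Power = Φ(1.908) = 0.972.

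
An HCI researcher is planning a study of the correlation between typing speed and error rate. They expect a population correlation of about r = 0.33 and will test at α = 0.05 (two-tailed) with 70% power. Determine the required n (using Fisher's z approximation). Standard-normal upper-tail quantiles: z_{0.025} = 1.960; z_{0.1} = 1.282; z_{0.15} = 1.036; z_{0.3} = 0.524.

n = 56

Fisher's z: C = ½·ln((1+r)/(1−r)) = ½·ln(1.9851) = 0.3428.
n = ((z_{α/2} + z_β)/C)² + 3.
(1.960 + 0.524) / 0.3428 = 2.484 / 0.3428 = 7.246.
n = 7.246² + 3 = 52.51 + 3 = 55.5.
Round up.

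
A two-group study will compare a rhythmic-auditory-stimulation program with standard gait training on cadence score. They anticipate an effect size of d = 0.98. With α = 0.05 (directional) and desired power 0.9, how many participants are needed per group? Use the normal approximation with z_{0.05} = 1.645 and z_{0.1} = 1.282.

For two independent groups with equal n: n = 2·((z_{α} + z_β) / d)².
z_{α} + z_β = 1.645 + 1.282 = 2.927.
n = 2 × (2.927 / 0.98)² = 2 × 2.987² = 2 × 8.92 = 17.8.
Round up to the next whole participant.

n = 18 per group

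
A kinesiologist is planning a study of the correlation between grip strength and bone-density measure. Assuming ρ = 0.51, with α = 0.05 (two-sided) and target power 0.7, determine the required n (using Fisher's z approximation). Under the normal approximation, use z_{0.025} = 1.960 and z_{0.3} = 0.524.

Fisher's z: C = ½·ln((1+r)/(1−r)) = ½·ln(3.0816) = 0.5627.
n = ((z_{α/2} + z_β)/C)² + 3.
(1.960 + 0.524) / 0.5627 = 2.484 / 0.5627 = 4.414.
n = 4.414² + 3 = 19.49 + 3 = 22.5.
Round up.

n = 23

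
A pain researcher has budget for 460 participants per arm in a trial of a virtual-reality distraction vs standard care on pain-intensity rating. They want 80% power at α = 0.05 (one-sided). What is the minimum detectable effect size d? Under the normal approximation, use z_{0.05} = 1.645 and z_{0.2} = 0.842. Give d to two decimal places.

d_min ≈ 0.16

For two independent groups of n = 460 each: d_min = (z_{α} + z_β)·√(2/n).
z-sum = 1.645 + 0.842 = 2.487.
d_min = 2.487 × √(2/460) = 2.487 × 0.0659 = 0.164.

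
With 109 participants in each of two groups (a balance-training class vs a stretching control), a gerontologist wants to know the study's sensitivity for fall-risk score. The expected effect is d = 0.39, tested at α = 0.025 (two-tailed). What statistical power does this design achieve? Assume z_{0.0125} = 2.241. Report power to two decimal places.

For two equal groups, power = Φ(d·√(n/2) − z_{α/2}).
d·√(n/2) = 0.39 × √(109/2) = 0.39 × 7.382 = 2.879.
z_β = 2.879 − 2.241 = 0.638.
Power = Φ(0.638) = 0.738.

power ≈ 0.74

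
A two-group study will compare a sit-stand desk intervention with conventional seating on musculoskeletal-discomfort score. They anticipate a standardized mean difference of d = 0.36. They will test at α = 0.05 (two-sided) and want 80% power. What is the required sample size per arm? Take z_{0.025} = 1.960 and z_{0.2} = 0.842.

For two independent groups with equal n: n = 2·((z_{α/2} + z_β) / d)².
z_{α/2} + z_β = 1.960 + 0.842 = 2.802.
n = 2 × (2.802 / 0.36)² = 2 × 7.783² = 2 × 60.58 = 121.2.
Round up to the next whole participant.

n = 122 per group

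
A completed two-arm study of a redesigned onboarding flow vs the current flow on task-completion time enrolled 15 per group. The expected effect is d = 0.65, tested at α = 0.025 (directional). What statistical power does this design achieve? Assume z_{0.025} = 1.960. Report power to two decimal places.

power ≈ 0.43

For two equal groups, power = Φ(d·√(n/2) − z_{α}).
d·√(n/2) = 0.65 × √(15/2) = 0.65 × 2.739 = 1.780.
z_β = 1.780 − 1.960 = -0.180.
Power = Φ(-0.180) = 0.429.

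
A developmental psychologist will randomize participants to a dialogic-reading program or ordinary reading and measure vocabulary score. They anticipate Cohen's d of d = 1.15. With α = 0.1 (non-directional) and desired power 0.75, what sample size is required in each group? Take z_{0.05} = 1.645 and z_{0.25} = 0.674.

For two independent groups with equal n: n = 2·((z_{α/2} + z_β) / d)².
z_{α/2} + z_β = 1.645 + 0.674 = 2.319.
n = 2 × (2.319 / 1.15)² = 2 × 2.017² = 2 × 4.07 = 8.1.
Round up to the next whole participant.

n = 9 per group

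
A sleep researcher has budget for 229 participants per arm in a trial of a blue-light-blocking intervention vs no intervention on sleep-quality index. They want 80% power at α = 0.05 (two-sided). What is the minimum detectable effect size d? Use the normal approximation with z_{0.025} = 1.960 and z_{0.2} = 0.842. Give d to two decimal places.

d_min ≈ 0.26

For two independent groups of n = 229 each: d_min = (z_{α/2} + z_β)·√(2/n).
z-sum = 1.960 + 0.842 = 2.802.
d_min = 2.802 × √(2/229) = 2.802 × 0.0935 = 0.262.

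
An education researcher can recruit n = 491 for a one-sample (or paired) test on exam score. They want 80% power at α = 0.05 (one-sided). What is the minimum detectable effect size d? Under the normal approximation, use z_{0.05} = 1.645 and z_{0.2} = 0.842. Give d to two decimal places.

d_min ≈ 0.11

For a single sample (or paired design) of n = 491: d_min = (z_{α} + z_β)/√n.
z-sum = 1.645 + 0.842 = 2.487.
d_min = 2.487 / √491 = 2.487 / 22.159 = 0.112.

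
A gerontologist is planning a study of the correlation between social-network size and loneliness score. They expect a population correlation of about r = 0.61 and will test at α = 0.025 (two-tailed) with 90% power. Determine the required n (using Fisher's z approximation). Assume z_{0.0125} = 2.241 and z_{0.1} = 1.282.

n = 28

Fisher's z: C = ½·ln((1+r)/(1−r)) = ½·ln(4.1282) = 0.7089.
n = ((z_{α/2} + z_β)/C)² + 3.
(2.241 + 1.282) / 0.7089 = 3.523 / 0.7089 = 4.970.
n = 4.970² + 3 = 24.70 + 3 = 27.7.
Round up.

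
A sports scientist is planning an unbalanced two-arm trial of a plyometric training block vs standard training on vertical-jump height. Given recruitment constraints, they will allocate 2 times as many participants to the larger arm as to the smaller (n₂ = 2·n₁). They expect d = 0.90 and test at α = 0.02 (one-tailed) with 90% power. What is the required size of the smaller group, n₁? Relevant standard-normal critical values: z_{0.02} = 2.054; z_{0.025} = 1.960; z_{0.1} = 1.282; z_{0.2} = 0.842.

With allocation ratio k = n₂/n₁ = 2, Var(x̄₁−x̄₂) = σ²(1/n₁ + 1/(k·n₁)) = σ²·(k+1)/(k·n₁).
So n₁ = (1 + 1/k)·((z_{α} + z_β)/d)² = 1.500 × (3.336/0.90)².
n₁ = 1.500 × 13.74 = 20.6.
Round up: n₁ = 21, giving n₂ = 2 × 21 = 42.

n₁ = 21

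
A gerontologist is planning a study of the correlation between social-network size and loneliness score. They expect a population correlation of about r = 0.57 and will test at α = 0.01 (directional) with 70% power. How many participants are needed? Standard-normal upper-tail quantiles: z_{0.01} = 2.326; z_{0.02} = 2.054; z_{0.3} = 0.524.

n = 23

Fisher's z: C = ½·ln((1+r)/(1−r)) = ½·ln(3.6512) = 0.6475.
n = ((z_{α} + z_β)/C)² + 3.
(2.326 + 0.524) / 0.6475 = 2.850 / 0.6475 = 4.402.
n = 4.402² + 3 = 19.37 + 3 = 22.4.
Round up.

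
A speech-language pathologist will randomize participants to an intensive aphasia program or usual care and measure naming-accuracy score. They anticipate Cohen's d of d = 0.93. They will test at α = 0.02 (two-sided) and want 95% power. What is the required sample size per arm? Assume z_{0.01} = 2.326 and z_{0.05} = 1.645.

n = 37 per group

For two independent groups with equal n: n = 2·((z_{α/2} + z_β) / d)².
z_{α/2} + z_β = 2.326 + 1.645 = 3.971.
n = 2 × (3.971 / 0.93)² = 2 × 4.270² = 2 × 18.23 = 36.5.
Round up to the next whole participant.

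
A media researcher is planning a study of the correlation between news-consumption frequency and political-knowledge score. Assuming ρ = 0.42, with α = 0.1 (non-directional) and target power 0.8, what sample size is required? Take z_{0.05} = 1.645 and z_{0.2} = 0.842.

n = 34

Fisher's z: C = ½·ln((1+r)/(1−r)) = ½·ln(2.4483) = 0.4477.
n = ((z_{α/2} + z_β)/C)² + 3.
(1.645 + 0.842) / 0.4477 = 2.487 / 0.4477 = 5.555.
n = 5.555² + 3 = 30.86 + 3 = 33.9.
Round up.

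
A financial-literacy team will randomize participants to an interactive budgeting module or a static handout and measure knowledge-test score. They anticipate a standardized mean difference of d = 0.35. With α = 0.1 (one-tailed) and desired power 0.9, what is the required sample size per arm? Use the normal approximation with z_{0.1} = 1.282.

For two independent groups with equal n: n = 2·((z_{α} + z_β) / d)².
z_{α} + z_β = 1.282 + 1.282 = 2.564.
n = 2 × (2.564 / 0.35)² = 2 × 7.326² = 2 × 53.67 = 107.3.
Round up to the next whole participant.

n = 108 per group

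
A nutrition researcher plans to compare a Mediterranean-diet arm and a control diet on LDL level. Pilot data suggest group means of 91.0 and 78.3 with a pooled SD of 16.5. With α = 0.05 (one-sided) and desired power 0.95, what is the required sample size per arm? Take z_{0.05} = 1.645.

Cohen's d = |M₁ − M₂| / SD_pooled = |91.0 − 78.3| / 16.5 = 12.7 / 16.5 = 0.770.
For two independent groups with equal n: n = 2·((z_{α} + z_β) / d)².
z_{α} + z_β = 1.645 + 1.645 = 3.290.
n = 2 × (3.290 / 0.770)² = 2 × 4.273² = 2 × 18.26 = 36.5.
Round up to the next whole participant.

n = 37 per group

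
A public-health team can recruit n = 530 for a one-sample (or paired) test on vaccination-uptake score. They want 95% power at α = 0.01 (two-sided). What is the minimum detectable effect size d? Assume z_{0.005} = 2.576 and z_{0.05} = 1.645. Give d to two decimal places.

d_min ≈ 0.18

For a single sample (or paired design) of n = 530: d_min = (z_{α/2} + z_β)/√n.
z-sum = 2.576 + 1.645 = 4.221.
d_min = 4.221 / √530 = 4.221 / 23.022 = 0.183.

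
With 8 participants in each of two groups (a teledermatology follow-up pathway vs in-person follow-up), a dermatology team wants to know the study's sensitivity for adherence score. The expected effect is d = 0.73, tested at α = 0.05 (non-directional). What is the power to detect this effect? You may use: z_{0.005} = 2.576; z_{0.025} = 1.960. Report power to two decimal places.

For two equal groups, power = Φ(d·√(n/2) − z_{α/2}).
d·√(n/2) = 0.73 × √(8/2) = 0.73 × 2.000 = 1.460.
z_β = 1.460 − 1.960 = -0.500.
Power = Φ(-0.500) = 0.309.

power ≈ 0.31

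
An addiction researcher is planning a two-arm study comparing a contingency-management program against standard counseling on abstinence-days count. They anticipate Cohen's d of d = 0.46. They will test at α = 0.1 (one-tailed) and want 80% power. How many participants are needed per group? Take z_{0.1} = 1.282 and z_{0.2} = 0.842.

For two independent groups with equal n: n = 2·((z_{α} + z_β) / d)².
z_{α} + z_β = 1.282 + 0.842 = 2.124.
n = 2 × (2.124 / 0.46)² = 2 × 4.617² = 2 × 21.32 = 42.6.
Round up to the next whole participant.

n = 43 per group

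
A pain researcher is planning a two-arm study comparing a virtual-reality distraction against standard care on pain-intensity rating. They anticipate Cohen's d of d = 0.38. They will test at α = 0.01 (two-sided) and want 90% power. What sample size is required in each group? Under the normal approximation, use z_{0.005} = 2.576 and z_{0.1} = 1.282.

n = 207 per group

For two independent groups with equal n: n = 2·((z_{α/2} + z_β) / d)².
z_{α/2} + z_β = 2.576 + 1.282 = 3.858.
n = 2 × (3.858 / 0.38)² = 2 × 10.153² = 2 × 103.08 = 206.2.
Round up to the next whole participant.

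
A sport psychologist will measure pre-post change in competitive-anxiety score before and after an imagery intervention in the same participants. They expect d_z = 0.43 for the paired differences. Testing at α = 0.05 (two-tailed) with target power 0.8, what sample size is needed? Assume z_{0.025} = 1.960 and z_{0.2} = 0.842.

n = 43 pairs

For a paired (one-sample on differences) test: n = ((z_{α/2} + z_β) / d)².
z_{α/2} + z_β = 1.960 + 0.842 = 2.802.
n = (2.802 / 0.43)² = 6.516² = 42.46.
Round up.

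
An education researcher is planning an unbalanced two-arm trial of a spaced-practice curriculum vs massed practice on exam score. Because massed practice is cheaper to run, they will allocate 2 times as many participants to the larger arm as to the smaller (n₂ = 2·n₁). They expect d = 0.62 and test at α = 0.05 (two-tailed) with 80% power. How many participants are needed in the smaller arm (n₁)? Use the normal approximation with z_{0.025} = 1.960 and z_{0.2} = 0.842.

n₁ = 31

With allocation ratio k = n₂/n₁ = 2, Var(x̄₁−x̄₂) = σ²(1/n₁ + 1/(k·n₁)) = σ²·(k+1)/(k·n₁).
So n₁ = (1 + 1/k)·((z_{α/2} + z_β)/d)² = 1.500 × (2.802/0.62)².
n₁ = 1.500 × 20.42 = 30.6.
Round up: n₁ = 31, giving n₂ = 2 × 31 = 62.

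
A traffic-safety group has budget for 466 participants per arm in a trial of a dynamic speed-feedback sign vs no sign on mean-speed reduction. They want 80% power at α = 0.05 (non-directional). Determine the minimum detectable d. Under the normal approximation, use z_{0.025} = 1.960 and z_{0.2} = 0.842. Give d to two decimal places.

d_min ≈ 0.18

For two independent groups of n = 466 each: d_min = (z_{α/2} + z_β)·√(2/n).
z-sum = 1.960 + 0.842 = 2.802.
d_min = 2.802 × √(2/466) = 2.802 × 0.0655 = 0.184.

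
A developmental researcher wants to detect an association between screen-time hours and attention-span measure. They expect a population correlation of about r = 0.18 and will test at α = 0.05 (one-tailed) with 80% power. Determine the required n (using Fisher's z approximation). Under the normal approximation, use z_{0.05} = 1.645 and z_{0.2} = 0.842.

n = 190

Fisher's z: C = ½·ln((1+r)/(1−r)) = ½·ln(1.4390) = 0.1820.
n = ((z_{α} + z_β)/C)² + 3.
(1.645 + 0.842) / 0.1820 = 2.487 / 0.1820 = 13.665.
n = 13.665² + 3 = 186.73 + 3 = 189.7.
Round up.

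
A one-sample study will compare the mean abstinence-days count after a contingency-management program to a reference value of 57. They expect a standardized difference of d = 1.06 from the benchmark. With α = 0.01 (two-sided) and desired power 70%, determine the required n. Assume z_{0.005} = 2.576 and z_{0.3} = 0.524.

n = 9

For a one-sample test: n = ((z_{α/2} + z_β) / d)².
z_{α/2} + z_β = 2.576 + 0.524 = 3.100.
n = (3.100 / 1.06)² = 2.925² = 8.55.
Round up.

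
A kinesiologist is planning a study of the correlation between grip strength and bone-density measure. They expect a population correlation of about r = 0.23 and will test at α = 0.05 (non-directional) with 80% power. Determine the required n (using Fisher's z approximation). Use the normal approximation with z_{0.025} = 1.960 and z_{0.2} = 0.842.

n = 147

Fisher's z: C = ½·ln((1+r)/(1−r)) = ½·ln(1.5974) = 0.2342.
n = ((z_{α/2} + z_β)/C)² + 3.
(1.960 + 0.842) / 0.2342 = 2.802 / 0.2342 = 11.964.
n = 11.964² + 3 = 143.14 + 3 = 146.1.
Round up.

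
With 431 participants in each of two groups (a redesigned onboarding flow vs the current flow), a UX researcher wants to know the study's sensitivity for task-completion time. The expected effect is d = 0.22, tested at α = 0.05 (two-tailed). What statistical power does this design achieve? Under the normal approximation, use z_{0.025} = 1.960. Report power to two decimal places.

power ≈ 0.90

For two equal groups, power = Φ(d·√(n/2) − z_{α/2}).
d·√(n/2) = 0.22 × √(431/2) = 0.22 × 14.680 = 3.230.
z_β = 3.230 − 1.960 = 1.270.
Power = Φ(1.270) = 0.898.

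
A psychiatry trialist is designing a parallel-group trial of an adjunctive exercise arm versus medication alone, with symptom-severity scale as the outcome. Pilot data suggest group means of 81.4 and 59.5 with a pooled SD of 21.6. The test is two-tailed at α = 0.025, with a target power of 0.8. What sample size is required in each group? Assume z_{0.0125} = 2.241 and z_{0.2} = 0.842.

Cohen's d = |M₁ − M₂| / SD_pooled = |81.4 − 59.5| / 21.6 = 21.9 / 21.6 = 1.014.
For two independent groups with equal n: n = 2·((z_{α/2} + z_β) / d)².
z_{α/2} + z_β = 2.241 + 0.842 = 3.083.
n = 2 × (3.083 / 1.014)² = 2 × 3.040² = 2 × 9.24 = 18.5.
Round up to the next whole participant.

n = 19 per group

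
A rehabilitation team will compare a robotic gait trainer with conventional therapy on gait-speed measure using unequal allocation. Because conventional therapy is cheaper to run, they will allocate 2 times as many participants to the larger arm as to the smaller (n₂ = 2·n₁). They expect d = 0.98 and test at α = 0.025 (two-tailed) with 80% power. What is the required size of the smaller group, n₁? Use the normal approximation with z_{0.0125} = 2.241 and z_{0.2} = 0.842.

n₁ = 15

With allocation ratio k = n₂/n₁ = 2, Var(x̄₁−x̄₂) = σ²(1/n₁ + 1/(k·n₁)) = σ²·(k+1)/(k·n₁).
So n₁ = (1 + 1/k)·((z_{α/2} + z_β)/d)² = 1.500 × (3.083/0.98)².
n₁ = 1.500 × 9.90 = 14.8.
Round up: n₁ = 15, giving n₂ = 2 × 15 = 30.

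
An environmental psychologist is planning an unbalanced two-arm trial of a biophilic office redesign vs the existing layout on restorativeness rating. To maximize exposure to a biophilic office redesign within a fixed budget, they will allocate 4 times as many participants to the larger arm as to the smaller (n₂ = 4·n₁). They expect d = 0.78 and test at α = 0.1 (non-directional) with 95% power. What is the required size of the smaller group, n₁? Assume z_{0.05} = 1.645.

n₁ = 23

With allocation ratio k = n₂/n₁ = 4, Var(x̄₁−x̄₂) = σ²(1/n₁ + 1/(k·n₁)) = σ²·(k+1)/(k·n₁).
So n₁ = (1 + 1/k)·((z_{α/2} + z_β)/d)² = 1.250 × (3.290/0.78)².
n₁ = 1.250 × 17.79 = 22.2.
Round up: n₁ = 23, giving n₂ = 4 × 23 = 92.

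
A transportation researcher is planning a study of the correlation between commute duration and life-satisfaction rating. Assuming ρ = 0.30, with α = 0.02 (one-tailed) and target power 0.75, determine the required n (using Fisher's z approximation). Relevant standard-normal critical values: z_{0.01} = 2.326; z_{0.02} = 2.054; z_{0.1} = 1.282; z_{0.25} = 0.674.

n = 81

Fisher's z: C = ½·ln((1+r)/(1−r)) = ½·ln(1.8571) = 0.3095.
n = ((z_{α} + z_β)/C)² + 3.
(2.054 + 0.674) / 0.3095 = 2.728 / 0.3095 = 8.814.
n = 8.814² + 3 = 77.69 + 3 = 80.7.
Round up.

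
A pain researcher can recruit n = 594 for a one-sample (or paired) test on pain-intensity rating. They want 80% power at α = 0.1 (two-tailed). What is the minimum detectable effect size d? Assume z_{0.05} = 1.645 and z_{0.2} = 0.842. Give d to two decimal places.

For a single sample (or paired design) of n = 594: d_min = (z_{α/2} + z_β)/√n.
z-sum = 1.645 + 0.842 = 2.487.
d_min = 2.487 / √594 = 2.487 / 24.372 = 0.102.

d_min ≈ 0.10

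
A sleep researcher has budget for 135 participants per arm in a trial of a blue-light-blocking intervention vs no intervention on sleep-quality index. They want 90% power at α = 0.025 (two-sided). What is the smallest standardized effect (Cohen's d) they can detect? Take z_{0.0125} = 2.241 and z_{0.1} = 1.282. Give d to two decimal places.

For two independent groups of n = 135 each: d_min = (z_{α/2} + z_β)·√(2/n).
z-sum = 2.241 + 1.282 = 3.523.
d_min = 3.523 × √(2/135) = 3.523 × 0.1217 = 0.429.

d_min ≈ 0.43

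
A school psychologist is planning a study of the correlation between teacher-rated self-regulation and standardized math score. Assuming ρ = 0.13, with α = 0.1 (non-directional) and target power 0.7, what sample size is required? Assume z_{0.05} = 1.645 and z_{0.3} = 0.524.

n = 279

Fisher's z: C = ½·ln((1+r)/(1−r)) = ½·ln(1.2989) = 0.1307.
n = ((z_{α/2} + z_β)/C)² + 3.
(1.645 + 0.524) / 0.1307 = 2.169 / 0.1307 = 16.595.
n = 16.595² + 3 = 275.40 + 3 = 278.4.
Round up.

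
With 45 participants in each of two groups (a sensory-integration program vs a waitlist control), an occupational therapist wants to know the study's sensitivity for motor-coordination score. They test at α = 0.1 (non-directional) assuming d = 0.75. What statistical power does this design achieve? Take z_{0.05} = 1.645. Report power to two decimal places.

For two equal groups, power = Φ(d·√(n/2) − z_{α/2}).
d·√(n/2) = 0.75 × √(45/2) = 0.75 × 4.743 = 3.558.
z_β = 3.558 − 1.645 = 1.913.
Power = Φ(1.913) = 0.972.

power ≈ 0.97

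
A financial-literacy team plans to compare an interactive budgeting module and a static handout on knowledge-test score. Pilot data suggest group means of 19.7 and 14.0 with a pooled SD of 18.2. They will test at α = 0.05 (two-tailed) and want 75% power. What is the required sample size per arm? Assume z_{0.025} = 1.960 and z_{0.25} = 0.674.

n = 142 per group

Cohen's d = |M₁ − M₂| / SD_pooled = |19.7 − 14.0| / 18.2 = 5.7 / 18.2 = 0.313.
For two independent groups with equal n: n = 2·((z_{α/2} + z_β) / d)².
z_{α/2} + z_β = 1.960 + 0.674 = 2.634.
n = 2 × (2.634 / 0.313)² = 2 × 8.415² = 2 × 70.82 = 141.6.
Round up to the next whole participant.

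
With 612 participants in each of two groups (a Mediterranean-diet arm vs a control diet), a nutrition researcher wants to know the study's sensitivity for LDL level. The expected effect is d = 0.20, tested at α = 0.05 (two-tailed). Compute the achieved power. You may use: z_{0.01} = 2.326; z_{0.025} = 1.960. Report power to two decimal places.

power ≈ 0.94

For two equal groups, power = Φ(d·√(n/2) − z_{α/2}).
d·√(n/2) = 0.20 × √(612/2) = 0.20 × 17.493 = 3.499.
z_β = 3.499 − 1.960 = 1.539.
Power = Φ(1.539) = 0.938.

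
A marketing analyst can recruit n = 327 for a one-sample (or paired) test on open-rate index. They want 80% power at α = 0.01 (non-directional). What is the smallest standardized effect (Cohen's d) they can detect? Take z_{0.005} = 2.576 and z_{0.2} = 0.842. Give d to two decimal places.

For a single sample (or paired design) of n = 327: d_min = (z_{α/2} + z_β)/√n.
z-sum = 2.576 + 0.842 = 3.418.
d_min = 3.418 / √327 = 3.418 / 18.083 = 0.189.

d_min ≈ 0.19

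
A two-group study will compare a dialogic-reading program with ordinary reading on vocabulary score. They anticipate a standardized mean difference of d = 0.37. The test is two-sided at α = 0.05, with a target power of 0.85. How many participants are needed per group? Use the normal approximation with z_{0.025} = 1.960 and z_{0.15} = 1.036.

For two independent groups with equal n: n = 2·((z_{α/2} + z_β) / d)².
z_{α/2} + z_β = 1.960 + 1.036 = 2.996.
n = 2 × (2.996 / 0.37)² = 2 × 8.097² = 2 × 65.57 = 131.1.
Round up to the next whole participant.

n = 132 per group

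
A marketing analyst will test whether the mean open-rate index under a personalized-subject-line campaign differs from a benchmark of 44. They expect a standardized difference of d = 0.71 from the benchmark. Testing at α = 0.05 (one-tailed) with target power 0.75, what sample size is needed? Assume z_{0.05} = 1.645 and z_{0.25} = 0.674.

For a one-sample test: n = ((z_{α} + z_β) / d)².
z_{α} + z_β = 1.645 + 0.674 = 2.319.
n = (2.319 / 0.71)² = 3.266² = 10.67.
Round up.

n = 11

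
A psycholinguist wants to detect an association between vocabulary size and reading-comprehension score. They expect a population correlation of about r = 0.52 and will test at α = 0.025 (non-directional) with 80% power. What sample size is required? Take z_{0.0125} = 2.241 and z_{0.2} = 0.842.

n = 32

Fisher's z: C = ½·ln((1+r)/(1−r)) = ½·ln(3.1667) = 0.5763.
n = ((z_{α/2} + z_β)/C)² + 3.
(2.241 + 0.842) / 0.5763 = 3.083 / 0.5763 = 5.350.
n = 5.350² + 3 = 28.62 + 3 = 31.6.
Round up.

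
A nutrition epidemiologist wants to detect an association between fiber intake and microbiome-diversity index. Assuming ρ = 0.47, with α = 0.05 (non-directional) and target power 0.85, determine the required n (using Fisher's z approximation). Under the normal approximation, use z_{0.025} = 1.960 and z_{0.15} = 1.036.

Fisher's z: C = ½·ln((1+r)/(1−r)) = ½·ln(2.7736) = 0.5101.
n = ((z_{α/2} + z_β)/C)² + 3.
(1.960 + 1.036) / 0.5101 = 2.996 / 0.5101 = 5.873.
n = 5.873² + 3 = 34.50 + 3 = 37.5.
Round up.

n = 38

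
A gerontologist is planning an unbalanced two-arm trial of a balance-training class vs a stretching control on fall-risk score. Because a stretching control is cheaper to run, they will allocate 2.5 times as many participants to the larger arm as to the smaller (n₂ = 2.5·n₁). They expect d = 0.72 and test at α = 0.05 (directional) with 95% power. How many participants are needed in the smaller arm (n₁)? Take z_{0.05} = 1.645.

n₁ = 30

With allocation ratio k = n₂/n₁ = 2.5, Var(x̄₁−x̄₂) = σ²(1/n₁ + 1/(k·n₁)) = σ²·(k+1)/(k·n₁).
So n₁ = (1 + 1/k)·((z_{α} + z_β)/d)² = 1.400 × (3.290/0.72)².
n₁ = 1.400 × 20.88 = 29.2.
Round up: n₁ = 30, giving n₂ = 2.5 × 30 = 75.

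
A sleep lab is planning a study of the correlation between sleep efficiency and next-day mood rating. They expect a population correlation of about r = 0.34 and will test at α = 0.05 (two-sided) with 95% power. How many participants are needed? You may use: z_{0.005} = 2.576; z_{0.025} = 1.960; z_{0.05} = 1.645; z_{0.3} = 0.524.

n = 107

Fisher's z: C = ½·ln((1+r)/(1−r)) = ½·ln(2.0303) = 0.3541.
n = ((z_{α/2} + z_β)/C)² + 3.
(1.960 + 1.645) / 0.3541 = 3.605 / 0.3541 = 10.181.
n = 10.181² + 3 = 103.65 + 3 = 106.6.
Round up.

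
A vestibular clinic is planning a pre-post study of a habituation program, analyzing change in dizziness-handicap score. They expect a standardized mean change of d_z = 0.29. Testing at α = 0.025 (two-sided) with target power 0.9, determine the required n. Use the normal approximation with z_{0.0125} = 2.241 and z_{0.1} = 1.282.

For a paired (one-sample on differences) test: n = ((z_{α/2} + z_β) / d)².
z_{α/2} + z_β = 2.241 + 1.282 = 3.523.
n = (3.523 / 0.29)² = 12.148² = 147.58.
Round up.

n = 148 pairs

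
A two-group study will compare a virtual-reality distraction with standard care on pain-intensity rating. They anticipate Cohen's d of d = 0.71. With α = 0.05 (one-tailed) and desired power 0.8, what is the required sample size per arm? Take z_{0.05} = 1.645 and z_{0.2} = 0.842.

For two independent groups with equal n: n = 2·((z_{α} + z_β) / d)².
z_{α} + z_β = 1.645 + 0.842 = 2.487.
n = 2 × (2.487 / 0.71)² = 2 × 3.503² = 2 × 12.27 = 24.5.
Round up to the next whole participant.

n = 25 per group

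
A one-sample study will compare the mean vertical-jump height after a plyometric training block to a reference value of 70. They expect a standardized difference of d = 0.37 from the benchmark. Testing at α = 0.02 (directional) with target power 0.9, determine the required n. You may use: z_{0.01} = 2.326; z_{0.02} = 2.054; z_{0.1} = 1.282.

For a one-sample test: n = ((z_{α} + z_β) / d)².
z_{α} + z_β = 2.054 + 1.282 = 3.336.
n = (3.336 / 0.37)² = 9.016² = 81.29.
Round up.

n = 82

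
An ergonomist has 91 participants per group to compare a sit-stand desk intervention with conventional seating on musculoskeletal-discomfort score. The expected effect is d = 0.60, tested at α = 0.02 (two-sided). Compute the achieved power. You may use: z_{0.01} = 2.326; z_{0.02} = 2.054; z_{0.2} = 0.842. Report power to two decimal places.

For two equal groups, power = Φ(d·√(n/2) − z_{α/2}).
d·√(n/2) = 0.60 × √(91/2) = 0.60 × 6.745 = 4.047.
z_β = 4.047 − 2.326 = 1.721.
Power = Φ(1.721) = 0.957.

power ≈ 0.96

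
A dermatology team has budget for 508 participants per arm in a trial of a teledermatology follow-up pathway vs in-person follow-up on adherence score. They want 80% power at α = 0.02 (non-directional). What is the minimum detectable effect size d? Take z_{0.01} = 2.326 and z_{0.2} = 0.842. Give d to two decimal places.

d_min ≈ 0.20

For two independent groups of n = 508 each: d_min = (z_{α/2} + z_β)·√(2/n).
z-sum = 2.326 + 0.842 = 3.168.
d_min = 3.168 × √(2/508) = 3.168 × 0.0627 = 0.199.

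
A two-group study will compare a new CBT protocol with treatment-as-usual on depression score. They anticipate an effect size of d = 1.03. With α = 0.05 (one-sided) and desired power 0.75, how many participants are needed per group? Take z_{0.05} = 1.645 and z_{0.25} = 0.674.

For two independent groups with equal n: n = 2·((z_{α} + z_β) / d)².
z_{α} + z_β = 1.645 + 0.674 = 2.319.
n = 2 × (2.319 / 1.03)² = 2 × 2.251² = 2 × 5.07 = 10.1.
Round up to the next whole participant.

n = 11 per group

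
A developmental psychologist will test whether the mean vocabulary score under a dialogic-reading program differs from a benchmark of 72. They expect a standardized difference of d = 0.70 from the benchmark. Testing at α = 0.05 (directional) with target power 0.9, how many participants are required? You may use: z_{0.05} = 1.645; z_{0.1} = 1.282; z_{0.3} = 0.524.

For a one-sample test: n = ((z_{α} + z_β) / d)².
z_{α} + z_β = 1.645 + 1.282 = 2.927.
n = (2.927 / 0.70)² = 4.181² = 17.48.
Round up.

n = 18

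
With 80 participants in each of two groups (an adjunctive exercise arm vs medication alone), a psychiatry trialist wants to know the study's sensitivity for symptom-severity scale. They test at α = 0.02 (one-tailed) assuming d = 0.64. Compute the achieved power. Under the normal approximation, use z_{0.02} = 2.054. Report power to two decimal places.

For two equal groups, power = Φ(d·√(n/2) − z_{α}).
d·√(n/2) = 0.64 × √(80/2) = 0.64 × 6.325 = 4.048.
z_β = 4.048 − 2.054 = 1.994.
Power = Φ(1.994) = 0.977.

power ≈ 0.98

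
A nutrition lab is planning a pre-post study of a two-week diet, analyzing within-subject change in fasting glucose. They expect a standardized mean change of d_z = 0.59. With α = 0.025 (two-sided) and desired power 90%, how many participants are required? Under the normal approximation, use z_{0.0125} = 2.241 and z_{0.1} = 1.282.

For a paired (one-sample on differences) test: n = ((z_{α/2} + z_β) / d)².
z_{α/2} + z_β = 2.241 + 1.282 = 3.523.
n = (3.523 / 0.59)² = 5.971² = 35.66.
Round up.

n = 36 pairs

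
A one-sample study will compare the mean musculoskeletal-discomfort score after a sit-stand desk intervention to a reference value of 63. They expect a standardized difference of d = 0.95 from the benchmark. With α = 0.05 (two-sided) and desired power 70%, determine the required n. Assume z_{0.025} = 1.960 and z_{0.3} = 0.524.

n = 7

For a one-sample test: n = ((z_{α/2} + z_β) / d)².
z_{α/2} + z_β = 1.960 + 0.524 = 2.484.
n = (2.484 / 0.95)² = 2.615² = 6.84.
Round up.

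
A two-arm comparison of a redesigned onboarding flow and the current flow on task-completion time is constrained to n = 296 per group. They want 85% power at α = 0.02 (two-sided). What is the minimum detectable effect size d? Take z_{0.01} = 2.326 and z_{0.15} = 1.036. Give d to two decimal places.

For two independent groups of n = 296 each: d_min = (z_{α/2} + z_β)·√(2/n).
z-sum = 2.326 + 1.036 = 3.362.
d_min = 3.362 × √(2/296) = 3.362 × 0.0822 = 0.276.

d_min ≈ 0.28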